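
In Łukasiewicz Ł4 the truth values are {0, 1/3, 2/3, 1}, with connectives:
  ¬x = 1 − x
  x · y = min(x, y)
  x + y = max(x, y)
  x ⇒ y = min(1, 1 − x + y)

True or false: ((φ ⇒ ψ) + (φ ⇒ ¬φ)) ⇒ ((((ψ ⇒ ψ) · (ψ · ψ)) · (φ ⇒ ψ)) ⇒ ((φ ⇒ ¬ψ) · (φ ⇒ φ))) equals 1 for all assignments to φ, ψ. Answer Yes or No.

No

Counterexample: take φ = 1/3, ψ = 1.
φ ⇒ ψ = 1/3 ⇒ 1 = 1
¬φ = ¬1/3 = 2/3
φ ⇒ ¬φ = 1/3 ⇒ 2/3 = 1
(φ ⇒ ψ) + (φ ⇒ ¬φ) = 1 + 1 = 1
ψ ⇒ ψ = 1 ⇒ 1 = 1
ψ · ψ = 1 · 1 = 1
(ψ ⇒ ψ) · (ψ · ψ) = 1 · 1 = 1
φ ⇒ ψ = 1/3 ⇒ 1 = 1
((ψ ⇒ ψ) · (ψ · ψ)) · (φ ⇒ ψ) = 1 · 1 = 1
¬ψ = ¬1 = 0
φ ⇒ ¬ψ = 1/3 ⇒ 0 = 2/3
φ ⇒ φ = 1/3 ⇒ 1/3 = 1
(φ ⇒ ¬ψ) · (φ ⇒ φ) = 2/3 · 1 = 2/3
(((ψ ⇒ ψ) · (ψ · ψ)) · (φ ⇒ ψ)) ⇒ ((φ ⇒ ¬ψ) · (φ ⇒ φ)) = 1 ⇒ 2/3 = 2/3
((φ ⇒ ψ) + (φ ⇒ ¬φ)) ⇒ ((((ψ ⇒ ψ) · (ψ · ψ)) · (φ ⇒ ψ)) ⇒ ((φ ⇒ ¬ψ) · (φ ⇒ φ))) = 1 ⇒ 2/3 = 2/3
This gives 2/3 ≠ 1.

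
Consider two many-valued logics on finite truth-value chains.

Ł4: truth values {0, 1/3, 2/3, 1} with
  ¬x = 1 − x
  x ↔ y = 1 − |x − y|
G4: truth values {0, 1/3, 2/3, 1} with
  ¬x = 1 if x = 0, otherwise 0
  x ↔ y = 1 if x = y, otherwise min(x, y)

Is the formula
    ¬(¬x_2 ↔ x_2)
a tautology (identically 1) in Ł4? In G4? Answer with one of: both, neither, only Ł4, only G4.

only G4

In Ł4: at x_2 = 1/3 the value is 1/3 — not a tautology.
In G4: every assignment gives 1 — tautology.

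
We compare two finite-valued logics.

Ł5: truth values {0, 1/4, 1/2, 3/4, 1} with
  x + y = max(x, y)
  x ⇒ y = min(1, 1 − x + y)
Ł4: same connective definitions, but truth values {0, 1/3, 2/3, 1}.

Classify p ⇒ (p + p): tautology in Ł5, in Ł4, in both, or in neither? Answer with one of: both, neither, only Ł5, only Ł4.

In Ł5: every assignment gives 1 — tautology.
In Ł4: every assignment gives 1 — tautology.

both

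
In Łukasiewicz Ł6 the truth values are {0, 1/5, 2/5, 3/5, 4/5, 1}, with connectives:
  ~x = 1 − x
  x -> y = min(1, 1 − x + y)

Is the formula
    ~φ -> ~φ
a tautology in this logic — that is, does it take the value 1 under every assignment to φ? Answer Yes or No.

φ = 0 ↦ 1
φ = 1/5 ↦ 1
φ = 2/5 ↦ 1
φ = 3/5 ↦ 1
φ = 4/5 ↦ 1
φ = 1 ↦ 1
Every assignment gives a value ≥ 1.

Yes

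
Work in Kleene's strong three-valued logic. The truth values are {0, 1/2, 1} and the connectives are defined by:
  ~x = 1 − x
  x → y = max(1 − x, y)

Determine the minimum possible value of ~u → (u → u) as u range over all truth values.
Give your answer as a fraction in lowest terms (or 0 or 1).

Take u = 1/2:
~u = ~1/2 = 1/2
u → u = 1/2 → 1/2 = 1/2
~u → (u → u) = 1/2 → 1/2 = 1/2
No assignment yields a value below 1/2, so this is the minimum.

1/2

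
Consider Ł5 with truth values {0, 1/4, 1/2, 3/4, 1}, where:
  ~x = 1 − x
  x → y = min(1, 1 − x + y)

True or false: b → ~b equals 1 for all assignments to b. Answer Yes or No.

Counterexample: take b = 3/4.
~b = ~3/4 = 1/4
b → ~b = 3/4 → 1/4 = 1/2
This gives 1/2 ≠ 1.

No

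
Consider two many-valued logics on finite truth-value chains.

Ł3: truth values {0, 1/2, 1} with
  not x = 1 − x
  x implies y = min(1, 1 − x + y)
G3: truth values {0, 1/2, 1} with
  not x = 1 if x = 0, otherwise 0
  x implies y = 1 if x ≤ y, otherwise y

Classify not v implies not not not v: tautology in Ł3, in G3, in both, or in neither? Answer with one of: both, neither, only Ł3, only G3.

both

In Ł3: every assignment gives 1 — tautology.
In G3: every assignment gives 1 — tautology.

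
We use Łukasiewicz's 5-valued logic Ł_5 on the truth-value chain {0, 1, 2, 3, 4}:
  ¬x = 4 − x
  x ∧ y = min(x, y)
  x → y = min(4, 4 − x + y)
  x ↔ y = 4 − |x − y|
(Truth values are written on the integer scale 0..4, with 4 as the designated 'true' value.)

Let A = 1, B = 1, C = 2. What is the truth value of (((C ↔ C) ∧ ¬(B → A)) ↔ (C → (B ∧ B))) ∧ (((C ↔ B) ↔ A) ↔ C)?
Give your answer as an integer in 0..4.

C ↔ C = 2 ↔ 2 = 4
B → A = 1 → 1 = 4
¬(B → A) = ¬4 = 0
(C ↔ C) ∧ ¬(B → A) = 4 ∧ 0 = 0
B ∧ B = 1 ∧ 1 = 1
C → (B ∧ B) = 2 → 1 = 3
((C ↔ C) ∧ ¬(B → A)) ↔ (C → (B ∧ B)) = 0 ↔ 3 = 1
C ↔ B = 2 ↔ 1 = 3
(C ↔ B) ↔ A = 3 ↔ 1 = 2
((C ↔ B) ↔ A) ↔ C = 2 ↔ 2 = 4
(((C ↔ C) ∧ ¬(B → A)) ↔ (C → (B ∧ B))) ∧ (((C ↔ B) ↔ A) ↔ C) = 1 ∧ 4 = 1

1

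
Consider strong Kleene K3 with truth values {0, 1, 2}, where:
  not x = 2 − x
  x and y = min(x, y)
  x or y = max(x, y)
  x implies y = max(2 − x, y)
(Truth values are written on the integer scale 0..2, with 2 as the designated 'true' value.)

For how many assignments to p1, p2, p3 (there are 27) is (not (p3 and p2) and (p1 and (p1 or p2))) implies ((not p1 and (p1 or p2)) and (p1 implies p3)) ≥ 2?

11

value 2: 11 assignments (counts)
value 1: 11 assignments
value 0: 5 assignments
So 11 of the 27 assignments meet the threshold.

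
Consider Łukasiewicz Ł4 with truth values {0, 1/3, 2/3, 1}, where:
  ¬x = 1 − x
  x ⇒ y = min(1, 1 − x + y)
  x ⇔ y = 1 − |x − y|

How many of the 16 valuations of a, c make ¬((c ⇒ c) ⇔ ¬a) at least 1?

a = 0, c = 0 ↦ 0  <
a = 0, c = 1/3 ↦ 0  <
a = 0, c = 2/3 ↦ 0  <
a = 0, c = 1 ↦ 0  <
a = 1/3, c = 0 ↦ 1/3  <
a = 1/3, c = 1/3 ↦ 1/3  <
a = 1/3, c = 2/3 ↦ 1/3  <
a = 1/3, c = 1 ↦ 1/3  <
a = 2/3, c = 0 ↦ 2/3  <
a = 2/3, c = 1/3 ↦ 2/3  <
a = 2/3, c = 2/3 ↦ 2/3  <
a = 2/3, c = 1 ↦ 2/3  <
a = 1, c = 0 ↦ 1  ≥
a = 1, c = 1/3 ↦ 1  ≥
a = 1, c = 2/3 ↦ 1  ≥
a = 1, c = 1 ↦ 1  ≥
So 4 of the 16 assignments meet the threshold.

4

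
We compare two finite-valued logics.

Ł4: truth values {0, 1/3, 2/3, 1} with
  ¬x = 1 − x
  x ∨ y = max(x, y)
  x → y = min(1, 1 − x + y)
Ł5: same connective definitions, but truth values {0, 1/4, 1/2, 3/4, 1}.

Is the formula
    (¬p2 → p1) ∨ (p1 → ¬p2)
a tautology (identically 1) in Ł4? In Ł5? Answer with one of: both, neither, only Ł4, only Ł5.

In Ł4: every assignment gives 1 — tautology.
In Ł5: every assignment gives 1 — tautology.

both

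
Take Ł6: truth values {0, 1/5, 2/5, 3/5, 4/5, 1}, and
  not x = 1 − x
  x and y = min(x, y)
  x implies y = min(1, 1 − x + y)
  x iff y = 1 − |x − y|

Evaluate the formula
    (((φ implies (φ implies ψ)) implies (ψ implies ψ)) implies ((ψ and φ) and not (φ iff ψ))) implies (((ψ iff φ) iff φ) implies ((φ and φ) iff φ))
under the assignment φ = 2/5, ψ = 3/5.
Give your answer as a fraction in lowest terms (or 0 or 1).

1

φ implies ψ = 2/5 implies 3/5 = 1
φ implies (φ implies ψ) = 2/5 implies 1 = 1
ψ implies ψ = 3/5 implies 3/5 = 1
(φ implies (φ implies ψ)) implies (ψ implies ψ) = 1 implies 1 = 1
ψ and φ = 3/5 and 2/5 = 2/5
φ iff ψ = 2/5 iff 3/5 = 4/5
not (φ iff ψ) = not 4/5 = 1/5
(ψ and φ) and not (φ iff ψ) = 2/5 and 1/5 = 1/5
((φ implies (φ implies ψ)) implies (ψ implies ψ)) implies ((ψ and φ) and not (φ iff ψ)) = 1 implies 1/5 = 1/5
ψ iff φ = 3/5 iff 2/5 = 4/5
(ψ iff φ) iff φ = 4/5 iff 2/5 = 3/5
φ and φ = 2/5 and 2/5 = 2/5
(φ and φ) iff φ = 2/5 iff 2/5 = 1
((ψ iff φ) iff φ) implies ((φ and φ) iff φ) = 3/5 implies 1 = 1
(((φ implies (φ implies ψ)) implies (ψ implies ψ)) implies ((ψ and φ) and not (φ iff ψ))) implies (((ψ iff φ) iff φ) implies ((φ and φ) iff φ)) = 1/5 implies 1 = 1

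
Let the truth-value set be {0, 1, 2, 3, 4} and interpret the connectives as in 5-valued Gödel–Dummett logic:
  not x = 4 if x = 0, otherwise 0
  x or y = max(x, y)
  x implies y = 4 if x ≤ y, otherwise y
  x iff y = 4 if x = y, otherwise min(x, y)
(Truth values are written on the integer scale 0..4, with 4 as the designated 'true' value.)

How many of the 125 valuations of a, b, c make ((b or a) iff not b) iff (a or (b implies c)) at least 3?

14

value 4: 9 assignments (counts)
value 3: 5 assignments (counts)
value 2: 5 assignments
value 1: 5 assignments
value 0: 101 assignments
So 14 of the 125 assignments meet the threshold.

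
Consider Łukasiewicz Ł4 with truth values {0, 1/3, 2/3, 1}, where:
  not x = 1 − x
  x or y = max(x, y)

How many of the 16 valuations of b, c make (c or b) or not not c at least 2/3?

b = 0, c = 0 ↦ 0  <
b = 0, c = 1/3 ↦ 1/3  <
b = 0, c = 2/3 ↦ 2/3  ≥
b = 0, c = 1 ↦ 1  ≥
b = 1/3, c = 0 ↦ 1/3  <
b = 1/3, c = 1/3 ↦ 1/3  <
b = 1/3, c = 2/3 ↦ 2/3  ≥
b = 1/3, c = 1 ↦ 1  ≥
b = 2/3, c = 0 ↦ 2/3  ≥
b = 2/3, c = 1/3 ↦ 2/3  ≥
b = 2/3, c = 2/3 ↦ 2/3  ≥
b = 2/3, c = 1 ↦ 1  ≥
b = 1, c = 0 ↦ 1  ≥
b = 1, c = 1/3 ↦ 1  ≥
b = 1, c = 2/3 ↦ 1  ≥
b = 1, c = 1 ↦ 1  ≥
So 12 of the 16 assignments meet the threshold.

12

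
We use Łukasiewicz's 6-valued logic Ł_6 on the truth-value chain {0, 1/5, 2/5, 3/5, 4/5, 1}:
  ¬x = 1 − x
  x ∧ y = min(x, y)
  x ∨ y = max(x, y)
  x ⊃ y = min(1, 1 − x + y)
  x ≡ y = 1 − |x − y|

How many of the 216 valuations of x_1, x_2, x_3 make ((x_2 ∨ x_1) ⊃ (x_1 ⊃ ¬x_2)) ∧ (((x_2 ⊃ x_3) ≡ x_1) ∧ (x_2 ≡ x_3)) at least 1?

value 1: 1 assignment (counts)
value 4/5: 19 assignments
value 3/5: 47 assignments
value 2/5: 59 assignments
value 1/5: 53 assignments
value 0: 37 assignments
So 1 of the 216 assignments meets the threshold.

1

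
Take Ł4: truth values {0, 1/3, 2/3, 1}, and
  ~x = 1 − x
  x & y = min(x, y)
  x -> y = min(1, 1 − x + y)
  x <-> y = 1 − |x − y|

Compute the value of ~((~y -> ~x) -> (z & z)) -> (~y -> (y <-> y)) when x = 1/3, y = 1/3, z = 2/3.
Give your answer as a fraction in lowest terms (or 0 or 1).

~y = ~1/3 = 2/3
~x = ~1/3 = 2/3
~y -> ~x = 2/3 -> 2/3 = 1
z & z = 2/3 & 2/3 = 2/3
(~y -> ~x) -> (z & z) = 1 -> 2/3 = 2/3
~((~y -> ~x) -> (z & z)) = ~2/3 = 1/3
~y = ~1/3 = 2/3
y <-> y = 1/3 <-> 1/3 = 1
~y -> (y <-> y) = 2/3 -> 1 = 1
~((~y -> ~x) -> (z & z)) -> (~y -> (y <-> y)) = 1/3 -> 1 = 1

1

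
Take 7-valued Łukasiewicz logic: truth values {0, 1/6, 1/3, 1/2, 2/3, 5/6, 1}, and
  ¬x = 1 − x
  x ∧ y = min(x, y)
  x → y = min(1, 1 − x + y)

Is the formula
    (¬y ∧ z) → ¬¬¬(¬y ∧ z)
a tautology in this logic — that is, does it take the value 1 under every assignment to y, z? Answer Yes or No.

No

Counterexample: take y = 0, z = 2/3.
¬y = ¬0 = 1
¬y ∧ z = 1 ∧ 2/3 = 2/3
¬y = ¬0 = 1
¬y ∧ z = 1 ∧ 2/3 = 2/3
¬(¬y ∧ z) = ¬2/3 = 1/3
¬¬(¬y ∧ z) = ¬1/3 = 2/3
¬¬¬(¬y ∧ z) = ¬2/3 = 1/3
(¬y ∧ z) → ¬¬¬(¬y ∧ z) = 2/3 → 1/3 = 2/3
This gives 2/3 ≠ 1.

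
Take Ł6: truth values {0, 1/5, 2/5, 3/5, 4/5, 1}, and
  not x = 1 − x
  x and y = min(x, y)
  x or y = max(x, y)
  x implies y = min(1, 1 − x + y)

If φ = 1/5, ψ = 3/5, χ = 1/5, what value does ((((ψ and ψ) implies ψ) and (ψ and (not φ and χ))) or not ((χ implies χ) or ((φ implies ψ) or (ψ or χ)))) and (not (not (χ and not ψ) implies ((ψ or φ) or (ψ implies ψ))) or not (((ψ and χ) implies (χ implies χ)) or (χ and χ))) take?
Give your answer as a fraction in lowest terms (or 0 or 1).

0

ψ and ψ = 3/5 and 3/5 = 3/5
(ψ and ψ) implies ψ = 3/5 implies 3/5 = 1
not φ = not 1/5 = 4/5
not φ and χ = 4/5 and 1/5 = 1/5
ψ and (not φ and χ) = 3/5 and 1/5 = 1/5
((ψ and ψ) implies ψ) and (ψ and (not φ and χ)) = 1 and 1/5 = 1/5
χ implies χ = 1/5 implies 1/5 = 1
φ implies ψ = 1/5 implies 3/5 = 1
ψ or χ = 3/5 or 1/5 = 3/5
(φ implies ψ) or (ψ or χ) = 1 or 3/5 = 1
(χ implies χ) or ((φ implies ψ) or (ψ or χ)) = 1 or 1 = 1
not ((χ implies χ) or ((φ implies ψ) or (ψ or χ))) = not 1 = 0
(((ψ and ψ) implies ψ) and (ψ and (not φ and χ))) or not ((χ implies χ) or ((φ implies ψ) or (ψ or χ))) = 1/5 or 0 = 1/5
not ψ = not 3/5 = 2/5
χ and not ψ = 1/5 and 2/5 = 1/5
not (χ and not ψ) = not 1/5 = 4/5
ψ or φ = 3/5 or 1/5 = 3/5
ψ implies ψ = 3/5 implies 3/5 = 1
(ψ or φ) or (ψ implies ψ) = 3/5 or 1 = 1
not (χ and not ψ) implies ((ψ or φ) or (ψ implies ψ)) = 4/5 implies 1 = 1
not (not (χ and not ψ) implies ((ψ or φ) or (ψ implies ψ))) = not 1 = 0
ψ and χ = 3/5 and 1/5 = 1/5
χ implies χ = 1/5 implies 1/5 = 1
(ψ and χ) implies (χ implies χ) = 1/5 implies 1 = 1
χ and χ = 1/5 and 1/5 = 1/5
((ψ and χ) implies (χ implies χ)) or (χ and χ) = 1 or 1/5 = 1
not (((ψ and χ) implies (χ implies χ)) or (χ and χ)) = not 1 = 0
not (not (χ and not ψ) implies ((ψ or φ) or (ψ implies ψ))) or not (((ψ and χ) implies (χ implies χ)) or (χ and χ)) = 0 or 0 = 0
((((ψ and ψ) implies ψ) and (ψ and (not φ and χ))) or not ((χ implies χ) or ((φ implies ψ) or (ψ or χ)))) and (not (not (χ and not ψ) implies ((ψ or φ) or (ψ implies ψ))) or not (((ψ and χ) implies (χ implies χ)) or (χ and χ))) = 1/5 and 0 = 0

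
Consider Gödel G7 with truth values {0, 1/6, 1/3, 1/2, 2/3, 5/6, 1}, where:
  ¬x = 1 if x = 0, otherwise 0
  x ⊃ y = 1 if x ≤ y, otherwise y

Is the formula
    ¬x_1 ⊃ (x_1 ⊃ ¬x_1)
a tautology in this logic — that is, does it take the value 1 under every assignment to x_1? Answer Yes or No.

Yes

x_1 = 0 ↦ 1
x_1 = 1/6 ↦ 1
x_1 = 1/3 ↦ 1
x_1 = 1/2 ↦ 1
x_1 = 2/3 ↦ 1
x_1 = 5/6 ↦ 1
x_1 = 1 ↦ 1
Every assignment gives a value ≥ 1.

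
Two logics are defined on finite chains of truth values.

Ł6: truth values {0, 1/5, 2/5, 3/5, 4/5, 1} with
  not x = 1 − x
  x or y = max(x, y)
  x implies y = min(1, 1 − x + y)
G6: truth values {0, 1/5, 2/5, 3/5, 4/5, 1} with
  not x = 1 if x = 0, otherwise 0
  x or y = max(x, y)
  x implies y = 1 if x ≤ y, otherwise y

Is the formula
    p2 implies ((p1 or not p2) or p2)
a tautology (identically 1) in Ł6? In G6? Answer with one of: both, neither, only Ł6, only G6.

In Ł6: every assignment gives 1 — tautology.
In G6: every assignment gives 1 — tautology.

both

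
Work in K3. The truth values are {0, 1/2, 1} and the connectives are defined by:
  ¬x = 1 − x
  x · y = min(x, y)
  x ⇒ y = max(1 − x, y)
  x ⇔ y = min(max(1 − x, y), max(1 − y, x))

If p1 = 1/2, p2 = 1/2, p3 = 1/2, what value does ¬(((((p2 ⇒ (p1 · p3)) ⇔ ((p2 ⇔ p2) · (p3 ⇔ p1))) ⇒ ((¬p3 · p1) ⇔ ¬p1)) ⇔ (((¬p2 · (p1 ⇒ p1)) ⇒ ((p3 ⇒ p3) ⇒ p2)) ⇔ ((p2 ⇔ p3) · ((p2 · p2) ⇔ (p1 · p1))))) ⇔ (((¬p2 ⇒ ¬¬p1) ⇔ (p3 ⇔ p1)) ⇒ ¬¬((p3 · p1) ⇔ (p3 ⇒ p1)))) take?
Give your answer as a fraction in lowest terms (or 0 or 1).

1/2

p1 · p3 = 1/2 · 1/2 = 1/2
p2 ⇒ (p1 · p3) = 1/2 ⇒ 1/2 = 1/2
p2 ⇔ p2 = 1/2 ⇔ 1/2 = 1/2
p3 ⇔ p1 = 1/2 ⇔ 1/2 = 1/2
(p2 ⇔ p2) · (p3 ⇔ p1) = 1/2 · 1/2 = 1/2
(p2 ⇒ (p1 · p3)) ⇔ ((p2 ⇔ p2) · (p3 ⇔ p1)) = 1/2 ⇔ 1/2 = 1/2
¬p3 = ¬1/2 = 1/2
¬p3 · p1 = 1/2 · 1/2 = 1/2
¬p1 = ¬1/2 = 1/2
(¬p3 · p1) ⇔ ¬p1 = 1/2 ⇔ 1/2 = 1/2
((p2 ⇒ (p1 · p3)) ⇔ ((p2 ⇔ p2) · (p3 ⇔ p1))) ⇒ ((¬p3 · p1) ⇔ ¬p1) = 1/2 ⇒ 1/2 = 1/2
¬p2 = ¬1/2 = 1/2
p1 ⇒ p1 = 1/2 ⇒ 1/2 = 1/2
¬p2 · (p1 ⇒ p1) = 1/2 · 1/2 = 1/2
p3 ⇒ p3 = 1/2 ⇒ 1/2 = 1/2
(p3 ⇒ p3) ⇒ p2 = 1/2 ⇒ 1/2 = 1/2
(¬p2 · (p1 ⇒ p1)) ⇒ ((p3 ⇒ p3) ⇒ p2) = 1/2 ⇒ 1/2 = 1/2
p2 ⇔ p3 = 1/2 ⇔ 1/2 = 1/2
p2 · p2 = 1/2 · 1/2 = 1/2
p1 · p1 = 1/2 · 1/2 = 1/2
(p2 · p2) ⇔ (p1 · p1) = 1/2 ⇔ 1/2 = 1/2
(p2 ⇔ p3) · ((p2 · p2) ⇔ (p1 · p1)) = 1/2 · 1/2 = 1/2
((¬p2 · (p1 ⇒ p1)) ⇒ ((p3 ⇒ p3) ⇒ p2)) ⇔ ((p2 ⇔ p3) · ((p2 · p2) ⇔ (p1 · p1))) = 1/2 ⇔ 1/2 = 1/2
(((p2 ⇒ (p1 · p3)) ⇔ ((p2 ⇔ p2) · (p3 ⇔ p1))) ⇒ ((¬p3 · p1) ⇔ ¬p1)) ⇔ (((¬p2 · (p1 ⇒ p1)) ⇒ ((p3 ⇒ p3) ⇒ p2)) ⇔ ((p2 ⇔ p3) · ((p2 · p2) ⇔ (p1 · p1)))) = 1/2 ⇔ 1/2 = 1/2
¬p2 = ¬1/2 = 1/2
¬p1 = ¬1/2 = 1/2
¬¬p1 = ¬1/2 = 1/2
¬p2 ⇒ ¬¬p1 = 1/2 ⇒ 1/2 = 1/2
p3 ⇔ p1 = 1/2 ⇔ 1/2 = 1/2
(¬p2 ⇒ ¬¬p1) ⇔ (p3 ⇔ p1) = 1/2 ⇔ 1/2 = 1/2
p3 · p1 = 1/2 · 1/2 = 1/2
p3 ⇒ p1 = 1/2 ⇒ 1/2 = 1/2
(p3 · p1) ⇔ (p3 ⇒ p1) = 1/2 ⇔ 1/2 = 1/2
¬((p3 · p1) ⇔ (p3 ⇒ p1)) = ¬1/2 = 1/2
¬¬((p3 · p1) ⇔ (p3 ⇒ p1)) = ¬1/2 = 1/2
((¬p2 ⇒ ¬¬p1) ⇔ (p3 ⇔ p1)) ⇒ ¬¬((p3 · p1) ⇔ (p3 ⇒ p1)) = 1/2 ⇒ 1/2 = 1/2
((((p2 ⇒ (p1 · p3)) ⇔ ((p2 ⇔ p2) · (p3 ⇔ p1))) ⇒ ((¬p3 · p1) ⇔ ¬p1)) ⇔ (((¬p2 · (p1 ⇒ p1)) ⇒ ((p3 ⇒ p3) ⇒ p2)) ⇔ ((p2 ⇔ p3) · ((p2 · p2) ⇔ (p1 · p1))))) ⇔ (((¬p2 ⇒ ¬¬p1) ⇔ (p3 ⇔ p1)) ⇒ ¬¬((p3 · p1) ⇔ (p3 ⇒ p1))) = 1/2 ⇔ 1/2 = 1/2
¬(((((p2 ⇒ (p1 · p3)) ⇔ ((p2 ⇔ p2) · (p3 ⇔ p1))) ⇒ ((¬p3 · p1) ⇔ ¬p1)) ⇔ (((¬p2 · (p1 ⇒ p1)) ⇒ ((p3 ⇒ p3) ⇒ p2)) ⇔ ((p2 ⇔ p3) · ((p2 · p2) ⇔ (p1 · p1))))) ⇔ (((¬p2 ⇒ ¬¬p1) ⇔ (p3 ⇔ p1)) ⇒ ¬¬((p3 · p1) ⇔ (p3 ⇒ p1)))) = ¬1/2 = 1/2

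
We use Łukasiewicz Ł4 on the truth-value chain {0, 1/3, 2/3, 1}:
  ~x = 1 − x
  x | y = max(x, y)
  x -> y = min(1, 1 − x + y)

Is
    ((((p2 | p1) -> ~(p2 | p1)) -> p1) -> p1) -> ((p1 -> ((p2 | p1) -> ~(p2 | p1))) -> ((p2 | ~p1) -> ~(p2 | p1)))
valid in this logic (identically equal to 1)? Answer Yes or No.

No

Counterexample: take p1 = 0, p2 = 1/3.
p2 | p1 = 1/3 | 0 = 1/3
p2 | p1 = 1/3 | 0 = 1/3
~(p2 | p1) = ~1/3 = 2/3
(p2 | p1) -> ~(p2 | p1) = 1/3 -> 2/3 = 1
((p2 | p1) -> ~(p2 | p1)) -> p1 = 1 -> 0 = 0
(((p2 | p1) -> ~(p2 | p1)) -> p1) -> p1 = 0 -> 0 = 1
p2 | p1 = 1/3 | 0 = 1/3
p2 | p1 = 1/3 | 0 = 1/3
~(p2 | p1) = ~1/3 = 2/3
(p2 | p1) -> ~(p2 | p1) = 1/3 -> 2/3 = 1
p1 -> ((p2 | p1) -> ~(p2 | p1)) = 0 -> 1 = 1
~p1 = ~0 = 1
p2 | ~p1 = 1/3 | 1 = 1
p2 | p1 = 1/3 | 0 = 1/3
~(p2 | p1) = ~1/3 = 2/3
(p2 | ~p1) -> ~(p2 | p1) = 1 -> 2/3 = 2/3
(p1 -> ((p2 | p1) -> ~(p2 | p1))) -> ((p2 | ~p1) -> ~(p2 | p1)) = 1 -> 2/3 = 2/3
((((p2 | p1) -> ~(p2 | p1)) -> p1) -> p1) -> ((p1 -> ((p2 | p1) -> ~(p2 | p1))) -> ((p2 | ~p1) -> ~(p2 | p1))) = 1 -> 2/3 = 2/3
This gives 2/3 ≠ 1.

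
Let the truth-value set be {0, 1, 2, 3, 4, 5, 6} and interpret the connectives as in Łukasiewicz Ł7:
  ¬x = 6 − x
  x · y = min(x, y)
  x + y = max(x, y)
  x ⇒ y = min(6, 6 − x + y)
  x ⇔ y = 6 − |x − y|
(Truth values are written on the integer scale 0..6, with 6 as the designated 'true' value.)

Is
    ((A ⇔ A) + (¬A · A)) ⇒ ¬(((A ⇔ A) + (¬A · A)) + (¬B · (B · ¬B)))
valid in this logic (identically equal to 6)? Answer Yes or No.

Counterexample: take A = 0, B = 0.
A ⇔ A = 0 ⇔ 0 = 6
¬A = ¬0 = 6
¬A · A = 6 · 0 = 0
(A ⇔ A) + (¬A · A) = 6 + 0 = 6
¬B = ¬0 = 6
¬B = ¬0 = 6
B · ¬B = 0 · 6 = 0
¬B · (B · ¬B) = 6 · 0 = 0
((A ⇔ A) + (¬A · A)) + (¬B · (B · ¬B)) = 6 + 0 = 6
¬(((A ⇔ A) + (¬A · A)) + (¬B · (B · ¬B))) = ¬6 = 0
((A ⇔ A) + (¬A · A)) ⇒ ¬(((A ⇔ A) + (¬A · A)) + (¬B · (B · ¬B))) = 6 ⇒ 0 = 0
This gives 0 ≠ 6.

No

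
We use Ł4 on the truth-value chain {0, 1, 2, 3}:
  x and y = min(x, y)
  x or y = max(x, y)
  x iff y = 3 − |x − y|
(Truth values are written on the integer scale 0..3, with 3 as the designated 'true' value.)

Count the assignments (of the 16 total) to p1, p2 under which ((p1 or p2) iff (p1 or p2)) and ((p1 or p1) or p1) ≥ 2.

p1 = 0, p2 = 0 ↦ 0  <
p1 = 0, p2 = 1 ↦ 0  <
p1 = 0, p2 = 2 ↦ 0  <
p1 = 0, p2 = 3 ↦ 0  <
p1 = 1, p2 = 0 ↦ 1  <
p1 = 1, p2 = 1 ↦ 1  <
p1 = 1, p2 = 2 ↦ 1  <
p1 = 1, p2 = 3 ↦ 1  <
p1 = 2, p2 = 0 ↦ 2  ≥
p1 = 2, p2 = 1 ↦ 2  ≥
p1 = 2, p2 = 2 ↦ 2  ≥
p1 = 2, p2 = 3 ↦ 2  ≥
p1 = 3, p2 = 0 ↦ 3  ≥
p1 = 3, p2 = 1 ↦ 3  ≥
p1 = 3, p2 = 2 ↦ 3  ≥
p1 = 3, p2 = 3 ↦ 3  ≥
So 8 of the 16 assignments meet the threshold.

8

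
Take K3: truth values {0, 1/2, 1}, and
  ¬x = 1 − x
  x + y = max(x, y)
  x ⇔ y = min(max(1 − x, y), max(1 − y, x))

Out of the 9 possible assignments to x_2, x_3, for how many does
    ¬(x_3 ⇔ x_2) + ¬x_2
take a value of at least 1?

x_2 = 0, x_3 = 0 ↦ 1  ≥
x_2 = 0, x_3 = 1/2 ↦ 1  ≥
x_2 = 0, x_3 = 1 ↦ 1  ≥
x_2 = 1/2, x_3 = 0 ↦ 1/2  <
x_2 = 1/2, x_3 = 1/2 ↦ 1/2  <
x_2 = 1/2, x_3 = 1 ↦ 1/2  <
x_2 = 1, x_3 = 0 ↦ 1  ≥
x_2 = 1, x_3 = 1/2 ↦ 1/2  <
x_2 = 1, x_3 = 1 ↦ 0  <
So 4 of the 9 assignments meet the threshold.

4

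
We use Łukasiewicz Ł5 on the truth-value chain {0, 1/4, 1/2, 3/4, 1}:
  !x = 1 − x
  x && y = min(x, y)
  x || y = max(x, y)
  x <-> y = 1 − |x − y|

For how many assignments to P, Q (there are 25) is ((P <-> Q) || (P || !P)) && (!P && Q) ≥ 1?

1

value 1: 1 assignment (counts)
value 3/4: 3 assignments
value 1/2: 5 assignments
value 1/4: 7 assignments
value 0: 9 assignments
So 1 of the 25 assignments meets the threshold.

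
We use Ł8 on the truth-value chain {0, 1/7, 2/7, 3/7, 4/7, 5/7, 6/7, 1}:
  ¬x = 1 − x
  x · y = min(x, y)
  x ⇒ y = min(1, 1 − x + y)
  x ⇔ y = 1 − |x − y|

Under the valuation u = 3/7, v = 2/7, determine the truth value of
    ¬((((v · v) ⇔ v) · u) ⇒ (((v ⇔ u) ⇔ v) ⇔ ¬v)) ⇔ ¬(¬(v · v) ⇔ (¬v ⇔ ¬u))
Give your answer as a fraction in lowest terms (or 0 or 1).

v · v = 2/7 · 2/7 = 2/7
(v · v) ⇔ v = 2/7 ⇔ 2/7 = 1
((v · v) ⇔ v) · u = 1 · 3/7 = 3/7
v ⇔ u = 2/7 ⇔ 3/7 = 6/7
(v ⇔ u) ⇔ v = 6/7 ⇔ 2/7 = 3/7
¬v = ¬2/7 = 5/7
((v ⇔ u) ⇔ v) ⇔ ¬v = 3/7 ⇔ 5/7 = 5/7
(((v · v) ⇔ v) · u) ⇒ (((v ⇔ u) ⇔ v) ⇔ ¬v) = 3/7 ⇒ 5/7 = 1
¬((((v · v) ⇔ v) · u) ⇒ (((v ⇔ u) ⇔ v) ⇔ ¬v)) = ¬1 = 0
v · v = 2/7 · 2/7 = 2/7
¬(v · v) = ¬2/7 = 5/7
¬v = ¬2/7 = 5/7
¬u = ¬3/7 = 4/7
¬v ⇔ ¬u = 5/7 ⇔ 4/7 = 6/7
¬(v · v) ⇔ (¬v ⇔ ¬u) = 5/7 ⇔ 6/7 = 6/7
¬(¬(v · v) ⇔ (¬v ⇔ ¬u)) = ¬6/7 = 1/7
¬((((v · v) ⇔ v) · u) ⇒ (((v ⇔ u) ⇔ v) ⇔ ¬v)) ⇔ ¬(¬(v · v) ⇔ (¬v ⇔ ¬u)) = 0 ⇔ 1/7 = 6/7

6/7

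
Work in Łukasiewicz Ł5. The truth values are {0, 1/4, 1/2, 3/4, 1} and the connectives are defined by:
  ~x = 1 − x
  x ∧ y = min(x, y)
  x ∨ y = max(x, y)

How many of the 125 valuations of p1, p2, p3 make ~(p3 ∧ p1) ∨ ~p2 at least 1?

61

value 1: 61 assignments (counts)
value 3/4: 37 assignments
value 1/2: 19 assignments
value 1/4: 7 assignments
value 0: 1 assignment
So 61 of the 125 assignments meet the threshold.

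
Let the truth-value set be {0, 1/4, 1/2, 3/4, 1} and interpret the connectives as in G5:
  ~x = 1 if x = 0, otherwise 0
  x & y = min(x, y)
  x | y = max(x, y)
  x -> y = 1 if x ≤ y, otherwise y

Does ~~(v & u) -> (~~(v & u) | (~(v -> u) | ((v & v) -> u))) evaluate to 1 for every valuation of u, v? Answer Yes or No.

Yes

At u = 1/2, v = 1/4, for instance:
v & u = 1/4 & 1/2 = 1/4
~(v & u) = ~1/4 = 0
~~(v & u) = ~0 = 1
v -> u = 1/4 -> 1/2 = 1
~(v -> u) = ~1 = 0
v & v = 1/4 & 1/4 = 1/4
(v & v) -> u = 1/4 -> 1/2 = 1
~(v -> u) | ((v & v) -> u) = 0 | 1 = 1
~~(v & u) | (~(v -> u) | ((v & v) -> u)) = 1 | 1 = 1
~~(v & u) -> (~~(v & u) | (~(v -> u) | ((v & v) -> u))) = 1 -> 1 = 1
and checking the remaining 24 assignments likewise gives ≥ 1 in every case.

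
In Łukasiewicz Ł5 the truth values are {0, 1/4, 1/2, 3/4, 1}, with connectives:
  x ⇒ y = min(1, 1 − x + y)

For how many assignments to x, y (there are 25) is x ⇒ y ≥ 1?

value 1: 15 assignments (counts)
value 3/4: 4 assignments
value 1/2: 3 assignments
value 1/4: 2 assignments
value 0: 1 assignment
So 15 of the 25 assignments meet the threshold.

15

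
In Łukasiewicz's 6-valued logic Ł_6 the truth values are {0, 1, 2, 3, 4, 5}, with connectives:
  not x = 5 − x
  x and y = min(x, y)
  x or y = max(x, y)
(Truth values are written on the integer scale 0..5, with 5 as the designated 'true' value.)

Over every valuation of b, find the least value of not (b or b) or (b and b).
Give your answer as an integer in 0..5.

3

Take b = 2:
b or b = 2 or 2 = 2
not (b or b) = not 2 = 3
b and b = 2 and 2 = 2
not (b or b) or (b and b) = 3 or 2 = 3
No assignment yields a value below 3, so this is the minimum.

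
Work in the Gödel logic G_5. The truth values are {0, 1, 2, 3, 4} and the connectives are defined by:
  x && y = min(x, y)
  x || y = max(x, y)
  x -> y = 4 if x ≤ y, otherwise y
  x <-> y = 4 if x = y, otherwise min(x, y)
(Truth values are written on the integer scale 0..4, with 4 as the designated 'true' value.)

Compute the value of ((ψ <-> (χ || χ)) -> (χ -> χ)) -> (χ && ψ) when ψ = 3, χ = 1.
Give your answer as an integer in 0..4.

1

χ || χ = 1 || 1 = 1
ψ <-> (χ || χ) = 3 <-> 1 = 1
χ -> χ = 1 -> 1 = 4
(ψ <-> (χ || χ)) -> (χ -> χ) = 1 -> 4 = 4
χ && ψ = 1 && 3 = 1
((ψ <-> (χ || χ)) -> (χ -> χ)) -> (χ && ψ) = 4 -> 1 = 1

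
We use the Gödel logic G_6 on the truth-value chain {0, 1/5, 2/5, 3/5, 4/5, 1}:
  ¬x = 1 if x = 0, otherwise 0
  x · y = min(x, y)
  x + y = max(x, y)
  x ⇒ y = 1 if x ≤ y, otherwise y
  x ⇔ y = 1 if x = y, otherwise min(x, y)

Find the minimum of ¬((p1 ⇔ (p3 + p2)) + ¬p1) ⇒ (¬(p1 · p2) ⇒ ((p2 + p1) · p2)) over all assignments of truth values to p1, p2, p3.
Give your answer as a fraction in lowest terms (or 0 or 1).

Take p1 = 1/5, p2 = 0, p3 = 0:
p3 + p2 = 0 + 0 = 0
p1 ⇔ (p3 + p2) = 1/5 ⇔ 0 = 0
¬p1 = ¬1/5 = 0
(p1 ⇔ (p3 + p2)) + ¬p1 = 0 + 0 = 0
¬((p1 ⇔ (p3 + p2)) + ¬p1) = ¬0 = 1
p1 · p2 = 1/5 · 0 = 0
¬(p1 · p2) = ¬0 = 1
p2 + p1 = 0 + 1/5 = 1/5
(p2 + p1) · p2 = 1/5 · 0 = 0
¬(p1 · p2) ⇒ ((p2 + p1) · p2) = 1 ⇒ 0 = 0
¬((p1 ⇔ (p3 + p2)) + ¬p1) ⇒ (¬(p1 · p2) ⇒ ((p2 + p1) · p2)) = 1 ⇒ 0 = 0
No assignment yields a value below 0, so this is the minimum.

0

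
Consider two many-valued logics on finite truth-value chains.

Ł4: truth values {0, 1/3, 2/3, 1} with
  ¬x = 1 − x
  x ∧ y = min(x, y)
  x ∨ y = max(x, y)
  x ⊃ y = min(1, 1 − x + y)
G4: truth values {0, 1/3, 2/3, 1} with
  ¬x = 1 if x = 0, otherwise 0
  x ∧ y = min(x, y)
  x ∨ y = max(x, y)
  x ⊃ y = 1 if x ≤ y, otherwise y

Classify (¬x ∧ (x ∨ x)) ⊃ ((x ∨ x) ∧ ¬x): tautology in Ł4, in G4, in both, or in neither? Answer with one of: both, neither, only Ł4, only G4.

both

In Ł4: every assignment gives 1 — tautology.
In G4: every assignment gives 1 — tautology.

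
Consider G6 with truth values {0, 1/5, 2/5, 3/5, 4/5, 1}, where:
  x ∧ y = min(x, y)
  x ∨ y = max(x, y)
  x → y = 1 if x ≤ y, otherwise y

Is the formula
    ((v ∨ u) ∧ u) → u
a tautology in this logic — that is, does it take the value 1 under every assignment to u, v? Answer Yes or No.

At u = 2/5, v = 0, for instance:
v ∨ u = 0 ∨ 2/5 = 2/5
(v ∨ u) ∧ u = 2/5 ∧ 2/5 = 2/5
((v ∨ u) ∧ u) → u = 2/5 → 2/5 = 1
and checking the remaining 35 assignments likewise gives ≥ 1 in every case.

Yes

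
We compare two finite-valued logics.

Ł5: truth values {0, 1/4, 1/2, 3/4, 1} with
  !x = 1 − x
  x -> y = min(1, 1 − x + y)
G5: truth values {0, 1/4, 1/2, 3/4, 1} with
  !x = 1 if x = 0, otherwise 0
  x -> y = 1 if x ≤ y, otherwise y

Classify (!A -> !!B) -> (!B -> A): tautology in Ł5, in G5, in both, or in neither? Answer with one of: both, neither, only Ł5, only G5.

only Ł5

In Ł5: every assignment gives 1 — tautology.
In G5: at A = 1/4, B = 0 the value is 1/4 — not a tautology.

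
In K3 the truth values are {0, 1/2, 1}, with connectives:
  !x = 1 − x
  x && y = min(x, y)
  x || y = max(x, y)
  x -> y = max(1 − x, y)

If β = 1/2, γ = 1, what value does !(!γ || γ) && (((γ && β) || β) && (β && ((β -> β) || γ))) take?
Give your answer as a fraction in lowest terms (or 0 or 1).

0

!γ = !1 = 0
!γ || γ = 0 || 1 = 1
!(!γ || γ) = !1 = 0
γ && β = 1 && 1/2 = 1/2
(γ && β) || β = 1/2 || 1/2 = 1/2
β -> β = 1/2 -> 1/2 = 1/2
(β -> β) || γ = 1/2 || 1 = 1
β && ((β -> β) || γ) = 1/2 && 1 = 1/2
((γ && β) || β) && (β && ((β -> β) || γ)) = 1/2 && 1/2 = 1/2
!(!γ || γ) && (((γ && β) || β) && (β && ((β -> β) || γ))) = 0 && 1/2 = 0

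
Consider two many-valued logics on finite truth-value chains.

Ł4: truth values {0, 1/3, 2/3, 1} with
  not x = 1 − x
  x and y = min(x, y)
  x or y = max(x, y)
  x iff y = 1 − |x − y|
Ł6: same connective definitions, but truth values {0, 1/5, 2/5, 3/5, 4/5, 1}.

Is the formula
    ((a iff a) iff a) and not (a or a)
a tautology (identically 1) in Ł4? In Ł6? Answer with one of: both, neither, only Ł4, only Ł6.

neither

In Ł4: at a = 0 the value is 0 — not a tautology.
In Ł6: at a = 0 the value is 0 — not a tautology.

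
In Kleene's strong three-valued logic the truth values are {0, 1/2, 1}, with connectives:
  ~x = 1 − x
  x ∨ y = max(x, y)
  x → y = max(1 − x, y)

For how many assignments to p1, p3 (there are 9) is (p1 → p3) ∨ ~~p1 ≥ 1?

7

p1 = 0, p3 = 0 ↦ 1  ≥
p1 = 0, p3 = 1/2 ↦ 1  ≥
p1 = 0, p3 = 1 ↦ 1  ≥
p1 = 1/2, p3 = 0 ↦ 1/2  <
p1 = 1/2, p3 = 1/2 ↦ 1/2  <
p1 = 1/2, p3 = 1 ↦ 1  ≥
p1 = 1, p3 = 0 ↦ 1  ≥
p1 = 1, p3 = 1/2 ↦ 1  ≥
p1 = 1, p3 = 1 ↦ 1  ≥
So 7 of the 9 assignments meet the threshold.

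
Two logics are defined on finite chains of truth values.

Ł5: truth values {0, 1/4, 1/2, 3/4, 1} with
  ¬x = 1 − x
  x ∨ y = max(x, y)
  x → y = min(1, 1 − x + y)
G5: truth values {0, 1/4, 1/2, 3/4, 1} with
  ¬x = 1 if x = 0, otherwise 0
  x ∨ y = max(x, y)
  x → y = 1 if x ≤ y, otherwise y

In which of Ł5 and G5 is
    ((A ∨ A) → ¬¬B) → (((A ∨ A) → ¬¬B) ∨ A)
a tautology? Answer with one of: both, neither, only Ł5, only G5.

In Ł5: every assignment gives 1 — tautology.
In G5: every assignment gives 1 — tautology.

both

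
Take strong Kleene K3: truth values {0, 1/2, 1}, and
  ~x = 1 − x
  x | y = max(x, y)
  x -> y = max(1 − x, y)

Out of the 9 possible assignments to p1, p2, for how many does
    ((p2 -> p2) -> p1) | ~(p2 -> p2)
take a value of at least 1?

p1 = 0, p2 = 0 ↦ 0  <
p1 = 0, p2 = 1/2 ↦ 1/2  <
p1 = 0, p2 = 1 ↦ 0  <
p1 = 1/2, p2 = 0 ↦ 1/2  <
p1 = 1/2, p2 = 1/2 ↦ 1/2  <
p1 = 1/2, p2 = 1 ↦ 1/2  <
p1 = 1, p2 = 0 ↦ 1  ≥
p1 = 1, p2 = 1/2 ↦ 1  ≥
p1 = 1, p2 = 1 ↦ 1  ≥
So 3 of the 9 assignments meet the threshold.

3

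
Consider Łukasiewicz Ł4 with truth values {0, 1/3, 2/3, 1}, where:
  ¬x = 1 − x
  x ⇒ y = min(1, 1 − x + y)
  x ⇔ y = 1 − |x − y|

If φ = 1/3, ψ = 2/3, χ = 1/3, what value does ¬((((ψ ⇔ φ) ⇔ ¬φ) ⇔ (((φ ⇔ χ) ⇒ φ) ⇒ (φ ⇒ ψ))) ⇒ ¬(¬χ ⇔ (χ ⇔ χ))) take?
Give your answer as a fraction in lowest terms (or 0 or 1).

2/3

ψ ⇔ φ = 2/3 ⇔ 1/3 = 2/3
¬φ = ¬1/3 = 2/3
(ψ ⇔ φ) ⇔ ¬φ = 2/3 ⇔ 2/3 = 1
φ ⇔ χ = 1/3 ⇔ 1/3 = 1
(φ ⇔ χ) ⇒ φ = 1 ⇒ 1/3 = 1/3
φ ⇒ ψ = 1/3 ⇒ 2/3 = 1
((φ ⇔ χ) ⇒ φ) ⇒ (φ ⇒ ψ) = 1/3 ⇒ 1 = 1
((ψ ⇔ φ) ⇔ ¬φ) ⇔ (((φ ⇔ χ) ⇒ φ) ⇒ (φ ⇒ ψ)) = 1 ⇔ 1 = 1
¬χ = ¬1/3 = 2/3
χ ⇔ χ = 1/3 ⇔ 1/3 = 1
¬χ ⇔ (χ ⇔ χ) = 2/3 ⇔ 1 = 2/3
¬(¬χ ⇔ (χ ⇔ χ)) = ¬2/3 = 1/3
(((ψ ⇔ φ) ⇔ ¬φ) ⇔ (((φ ⇔ χ) ⇒ φ) ⇒ (φ ⇒ ψ))) ⇒ ¬(¬χ ⇔ (χ ⇔ χ)) = 1 ⇒ 1/3 = 1/3
¬((((ψ ⇔ φ) ⇔ ¬φ) ⇔ (((φ ⇔ χ) ⇒ φ) ⇒ (φ ⇒ ψ))) ⇒ ¬(¬χ ⇔ (χ ⇔ χ))) = ¬1/3 = 2/3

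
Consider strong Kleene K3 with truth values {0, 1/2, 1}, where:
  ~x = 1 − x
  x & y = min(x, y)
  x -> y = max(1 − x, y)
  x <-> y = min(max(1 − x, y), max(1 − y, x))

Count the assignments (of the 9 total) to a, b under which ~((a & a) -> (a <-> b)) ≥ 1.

a = 0, b = 0 ↦ 0  <
a = 0, b = 1/2 ↦ 0  <
a = 0, b = 1 ↦ 0  <
a = 1/2, b = 0 ↦ 1/2  <
a = 1/2, b = 1/2 ↦ 1/2  <
a = 1/2, b = 1 ↦ 1/2  <
a = 1, b = 0 ↦ 1  ≥
a = 1, b = 1/2 ↦ 1/2  <
a = 1, b = 1 ↦ 0  <
So 1 of the 9 assignments meets the threshold.

1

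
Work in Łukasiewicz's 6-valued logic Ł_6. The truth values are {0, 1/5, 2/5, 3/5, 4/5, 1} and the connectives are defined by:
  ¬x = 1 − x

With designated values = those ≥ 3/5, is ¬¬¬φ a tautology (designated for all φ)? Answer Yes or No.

No

Counterexample: take φ = 3/5.
¬φ = ¬3/5 = 2/5
¬¬φ = ¬2/5 = 3/5
¬¬¬φ = ¬3/5 = 2/5
This gives 2/5, which is below 3/5.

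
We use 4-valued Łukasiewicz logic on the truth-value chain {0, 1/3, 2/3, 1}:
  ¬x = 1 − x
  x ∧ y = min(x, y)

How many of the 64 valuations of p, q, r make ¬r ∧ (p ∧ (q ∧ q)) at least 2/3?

value 1: 1 assignment (counts)
value 2/3: 7 assignments (counts)
value 1/3: 19 assignments
value 0: 37 assignments
So 8 of the 64 assignments meet the threshold.

8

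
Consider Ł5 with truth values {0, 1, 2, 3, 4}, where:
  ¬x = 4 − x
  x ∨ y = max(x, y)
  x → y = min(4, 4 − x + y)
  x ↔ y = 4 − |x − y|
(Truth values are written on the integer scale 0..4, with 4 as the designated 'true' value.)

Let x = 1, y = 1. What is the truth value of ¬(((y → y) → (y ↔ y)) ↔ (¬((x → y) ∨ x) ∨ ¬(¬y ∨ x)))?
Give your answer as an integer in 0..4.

y → y = 1 → 1 = 4
y ↔ y = 1 ↔ 1 = 4
(y → y) → (y ↔ y) = 4 → 4 = 4
x → y = 1 → 1 = 4
(x → y) ∨ x = 4 ∨ 1 = 4
¬((x → y) ∨ x) = ¬4 = 0
¬y = ¬1 = 3
¬y ∨ x = 3 ∨ 1 = 3
¬(¬y ∨ x) = ¬3 = 1
¬((x → y) ∨ x) ∨ ¬(¬y ∨ x) = 0 ∨ 1 = 1
((y → y) → (y ↔ y)) ↔ (¬((x → y) ∨ x) ∨ ¬(¬y ∨ x)) = 4 ↔ 1 = 1
¬(((y → y) → (y ↔ y)) ↔ (¬((x → y) ∨ x) ∨ ¬(¬y ∨ x))) = ¬1 = 3

3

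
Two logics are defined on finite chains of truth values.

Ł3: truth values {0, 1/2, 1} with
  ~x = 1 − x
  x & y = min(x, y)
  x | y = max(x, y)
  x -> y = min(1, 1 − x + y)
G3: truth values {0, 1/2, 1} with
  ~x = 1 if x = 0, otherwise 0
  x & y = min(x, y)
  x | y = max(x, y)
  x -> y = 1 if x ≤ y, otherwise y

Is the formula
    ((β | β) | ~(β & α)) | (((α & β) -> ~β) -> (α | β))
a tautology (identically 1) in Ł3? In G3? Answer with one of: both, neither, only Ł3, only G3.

In Ł3: at α = 1/2, β = 1/2 the value is 1/2 — not a tautology.
In G3: every assignment gives 1 — tautology.

only G3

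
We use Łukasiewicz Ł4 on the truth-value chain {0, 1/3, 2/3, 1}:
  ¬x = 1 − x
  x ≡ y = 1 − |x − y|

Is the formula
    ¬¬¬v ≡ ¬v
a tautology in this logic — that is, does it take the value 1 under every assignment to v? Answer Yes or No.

v = 0 ↦ 1
v = 1/3 ↦ 1
v = 2/3 ↦ 1
v = 1 ↦ 1
Every assignment gives a value ≥ 1.

Yes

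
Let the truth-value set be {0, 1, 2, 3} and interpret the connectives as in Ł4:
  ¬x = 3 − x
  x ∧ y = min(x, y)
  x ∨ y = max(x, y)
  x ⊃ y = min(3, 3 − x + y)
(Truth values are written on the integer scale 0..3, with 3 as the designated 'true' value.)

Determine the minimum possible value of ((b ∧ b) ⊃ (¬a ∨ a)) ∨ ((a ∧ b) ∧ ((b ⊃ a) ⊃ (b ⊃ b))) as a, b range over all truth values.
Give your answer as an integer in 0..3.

Take a = 1, b = 3:
b ∧ b = 3 ∧ 3 = 3
¬a = ¬1 = 2
¬a ∨ a = 2 ∨ 1 = 2
(b ∧ b) ⊃ (¬a ∨ a) = 3 ⊃ 2 = 2
a ∧ b = 1 ∧ 3 = 1
b ⊃ a = 3 ⊃ 1 = 1
b ⊃ b = 3 ⊃ 3 = 3
(b ⊃ a) ⊃ (b ⊃ b) = 1 ⊃ 3 = 3
(a ∧ b) ∧ ((b ⊃ a) ⊃ (b ⊃ b)) = 1 ∧ 3 = 1
((b ∧ b) ⊃ (¬a ∨ a)) ∨ ((a ∧ b) ∧ ((b ⊃ a) ⊃ (b ⊃ b))) = 2 ∨ 1 = 2
No assignment yields a value below 2, so this is the minimum.

2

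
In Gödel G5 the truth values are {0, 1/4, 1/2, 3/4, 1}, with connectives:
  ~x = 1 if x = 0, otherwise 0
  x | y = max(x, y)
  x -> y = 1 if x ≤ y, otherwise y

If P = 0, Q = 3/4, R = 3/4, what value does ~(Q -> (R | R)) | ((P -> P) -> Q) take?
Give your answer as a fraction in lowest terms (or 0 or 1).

R | R = 3/4 | 3/4 = 3/4
Q -> (R | R) = 3/4 -> 3/4 = 1
~(Q -> (R | R)) = ~1 = 0
P -> P = 0 -> 0 = 1
(P -> P) -> Q = 1 -> 3/4 = 3/4
~(Q -> (R | R)) | ((P -> P) -> Q) = 0 | 3/4 = 3/4

3/4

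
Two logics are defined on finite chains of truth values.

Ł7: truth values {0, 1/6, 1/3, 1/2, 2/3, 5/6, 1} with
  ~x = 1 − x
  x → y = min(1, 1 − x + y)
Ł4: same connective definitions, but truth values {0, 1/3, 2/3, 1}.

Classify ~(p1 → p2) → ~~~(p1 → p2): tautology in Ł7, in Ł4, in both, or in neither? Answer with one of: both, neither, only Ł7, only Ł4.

In Ł7: every assignment gives 1 — tautology.
In Ł4: every assignment gives 1 — tautology.

both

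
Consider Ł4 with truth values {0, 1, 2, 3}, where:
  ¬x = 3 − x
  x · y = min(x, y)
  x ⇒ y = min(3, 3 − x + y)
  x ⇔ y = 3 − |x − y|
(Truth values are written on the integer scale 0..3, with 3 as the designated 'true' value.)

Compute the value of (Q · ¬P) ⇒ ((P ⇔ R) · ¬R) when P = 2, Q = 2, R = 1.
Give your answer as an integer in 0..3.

3

¬P = ¬2 = 1
Q · ¬P = 2 · 1 = 1
P ⇔ R = 2 ⇔ 1 = 2
¬R = ¬1 = 2
(P ⇔ R) · ¬R = 2 · 2 = 2
(Q · ¬P) ⇒ ((P ⇔ R) · ¬R) = 1 ⇒ 2 = 3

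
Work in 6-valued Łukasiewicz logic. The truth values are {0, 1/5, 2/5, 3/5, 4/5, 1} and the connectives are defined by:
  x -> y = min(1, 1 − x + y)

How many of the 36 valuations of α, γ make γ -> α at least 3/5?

30

value 1: 21 assignments (counts)
value 4/5: 5 assignments (counts)
value 3/5: 4 assignments (counts)
value 2/5: 3 assignments
value 1/5: 2 assignments
value 0: 1 assignment
So 30 of the 36 assignments meet the threshold.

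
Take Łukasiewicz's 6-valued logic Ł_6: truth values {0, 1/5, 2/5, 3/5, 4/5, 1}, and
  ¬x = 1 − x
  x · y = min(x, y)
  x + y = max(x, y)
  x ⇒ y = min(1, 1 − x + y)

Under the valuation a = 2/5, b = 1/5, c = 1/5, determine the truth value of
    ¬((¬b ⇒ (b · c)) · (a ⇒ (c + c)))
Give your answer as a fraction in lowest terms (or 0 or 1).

3/5

¬b = ¬1/5 = 4/5
b · c = 1/5 · 1/5 = 1/5
¬b ⇒ (b · c) = 4/5 ⇒ 1/5 = 2/5
c + c = 1/5 + 1/5 = 1/5
a ⇒ (c + c) = 2/5 ⇒ 1/5 = 4/5
(¬b ⇒ (b · c)) · (a ⇒ (c + c)) = 2/5 · 4/5 = 2/5
¬((¬b ⇒ (b · c)) · (a ⇒ (c + c))) = ¬2/5 = 3/5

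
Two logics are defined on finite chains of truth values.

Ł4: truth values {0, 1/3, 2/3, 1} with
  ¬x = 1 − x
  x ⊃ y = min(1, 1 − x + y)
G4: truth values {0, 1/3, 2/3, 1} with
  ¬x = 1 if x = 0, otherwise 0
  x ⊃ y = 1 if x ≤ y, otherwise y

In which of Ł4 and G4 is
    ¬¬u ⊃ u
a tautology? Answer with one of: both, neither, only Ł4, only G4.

In Ł4: every assignment gives 1 — tautology.
In G4: at u = 1/3 the value is 1/3 — not a tautology.

only Ł4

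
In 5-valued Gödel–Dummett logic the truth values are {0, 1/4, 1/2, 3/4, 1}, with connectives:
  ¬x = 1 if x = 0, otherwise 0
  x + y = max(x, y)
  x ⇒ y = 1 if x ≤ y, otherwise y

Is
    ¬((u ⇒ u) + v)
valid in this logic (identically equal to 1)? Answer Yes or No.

No

Counterexample: take u = 0, v = 0.
u ⇒ u = 0 ⇒ 0 = 1
(u ⇒ u) + v = 1 + 0 = 1
¬((u ⇒ u) + v) = ¬1 = 0
This gives 0 ≠ 1.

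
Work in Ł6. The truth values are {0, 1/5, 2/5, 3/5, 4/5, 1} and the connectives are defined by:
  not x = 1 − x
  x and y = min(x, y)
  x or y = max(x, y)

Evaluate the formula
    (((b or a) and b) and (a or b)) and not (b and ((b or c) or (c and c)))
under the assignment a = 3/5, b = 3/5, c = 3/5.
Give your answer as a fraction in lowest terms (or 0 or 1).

2/5

b or a = 3/5 or 3/5 = 3/5
(b or a) and b = 3/5 and 3/5 = 3/5
a or b = 3/5 or 3/5 = 3/5
((b or a) and b) and (a or b) = 3/5 and 3/5 = 3/5
b or c = 3/5 or 3/5 = 3/5
c and c = 3/5 and 3/5 = 3/5
(b or c) or (c and c) = 3/5 or 3/5 = 3/5
b and ((b or c) or (c and c)) = 3/5 and 3/5 = 3/5
not (b and ((b or c) or (c and c))) = not 3/5 = 2/5
(((b or a) and b) and (a or b)) and not (b and ((b or c) or (c and c))) = 3/5 and 2/5 = 2/5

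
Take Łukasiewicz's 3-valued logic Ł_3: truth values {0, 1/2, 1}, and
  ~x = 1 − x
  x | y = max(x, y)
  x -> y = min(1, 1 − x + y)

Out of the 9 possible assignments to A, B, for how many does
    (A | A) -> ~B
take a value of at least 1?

A = 0, B = 0 ↦ 1  ≥
A = 0, B = 1/2 ↦ 1  ≥
A = 0, B = 1 ↦ 1  ≥
A = 1/2, B = 0 ↦ 1  ≥
A = 1/2, B = 1/2 ↦ 1  ≥
A = 1/2, B = 1 ↦ 1/2  <
A = 1, B = 0 ↦ 1  ≥
A = 1, B = 1/2 ↦ 1/2  <
A = 1, B = 1 ↦ 0  <
So 6 of the 9 assignments meet the threshold.

6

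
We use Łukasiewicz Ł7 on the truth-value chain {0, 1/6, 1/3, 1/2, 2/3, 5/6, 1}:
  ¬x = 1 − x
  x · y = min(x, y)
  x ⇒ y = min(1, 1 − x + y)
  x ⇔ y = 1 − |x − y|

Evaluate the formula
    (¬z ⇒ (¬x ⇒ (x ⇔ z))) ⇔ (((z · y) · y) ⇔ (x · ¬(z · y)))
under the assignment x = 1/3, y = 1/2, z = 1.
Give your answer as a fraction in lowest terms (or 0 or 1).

5/6

¬z = ¬1 = 0
¬x = ¬1/3 = 2/3
x ⇔ z = 1/3 ⇔ 1 = 1/3
¬x ⇒ (x ⇔ z) = 2/3 ⇒ 1/3 = 2/3
¬z ⇒ (¬x ⇒ (x ⇔ z)) = 0 ⇒ 2/3 = 1
z · y = 1 · 1/2 = 1/2
(z · y) · y = 1/2 · 1/2 = 1/2
z · y = 1 · 1/2 = 1/2
¬(z · y) = ¬1/2 = 1/2
x · ¬(z · y) = 1/3 · 1/2 = 1/3
((z · y) · y) ⇔ (x · ¬(z · y)) = 1/2 ⇔ 1/3 = 5/6
(¬z ⇒ (¬x ⇒ (x ⇔ z))) ⇔ (((z · y) · y) ⇔ (x · ¬(z · y))) = 1 ⇔ 5/6 = 5/6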